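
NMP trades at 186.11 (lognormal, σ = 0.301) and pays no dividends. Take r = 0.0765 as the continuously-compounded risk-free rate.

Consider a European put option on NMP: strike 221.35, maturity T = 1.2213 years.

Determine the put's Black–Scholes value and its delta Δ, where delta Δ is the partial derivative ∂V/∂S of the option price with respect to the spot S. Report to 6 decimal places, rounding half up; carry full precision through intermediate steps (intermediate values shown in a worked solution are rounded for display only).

price = 34.085246
Δ = -0.529539

σ√T = 0.301·√1.2213 = 0.332642
d₁ = (ln(S/K) + (r+σ²/2)T) / (σ√T) = (ln(186.11/221.35) + (0.0765+0.301²/2)·1.2213) / 0.332642 = (-0.173407 + 0.148755) / 0.332642 = -0.074111
d₂ = d₁ − σ√T = -0.074111 − 0.332642 = -0.406753
e^{−rT} = 0.910802
N(−d₁) = 0.529539,  N(−d₂) = 0.657905
Put price V = K·e^{−rT}·N(−d₂) − S·N(−d₁) = 132.637709 − 98.552463 = 34.085246
Δ = −N(−d₁) = -0.529539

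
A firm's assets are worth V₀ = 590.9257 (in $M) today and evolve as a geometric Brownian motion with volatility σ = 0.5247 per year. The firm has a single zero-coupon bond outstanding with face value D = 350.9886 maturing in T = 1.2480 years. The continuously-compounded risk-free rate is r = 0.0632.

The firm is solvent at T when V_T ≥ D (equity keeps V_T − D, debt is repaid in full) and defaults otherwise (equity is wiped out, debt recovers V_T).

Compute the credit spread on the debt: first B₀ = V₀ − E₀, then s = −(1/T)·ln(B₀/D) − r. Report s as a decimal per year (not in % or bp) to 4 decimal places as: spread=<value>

spread=0.0507

Apply the equity-as-call identities (strike 350.9886, horizon 1.2480 years):
d₁ = [ln(V₀/D) + (r + σ²/2)T] / (σ√T)
   = [ln(590.9257/350.9886) + (0.0632 + 0.5·0.5247²)·1.2480] / (0.5247·√1.2480)
   = [0.520937 + 0.250667] / 0.586163 = 1.316364
d₂ = d₁ − σ√T = 1.316364 − 0.586163 = 0.730201
N(d₁) = 0.905974,  N(d₂) = 0.767366,  e^(−rT) = 0.924157
E₀ = V₀·N(d₁) − D·e^(−rT)·N(d₂)
   = 590.9257·0.905974 − 350.9886·0.924157·0.767366 = 286.453895
B₀ = V₀ − E₀ = 590.9257 − 286.453895 = 304.471805
spread = −(1/T)·ln(B₀/D) − r = −(1/1.2480)·ln(304.471805/350.9886) − 0.0632 = 0.05072248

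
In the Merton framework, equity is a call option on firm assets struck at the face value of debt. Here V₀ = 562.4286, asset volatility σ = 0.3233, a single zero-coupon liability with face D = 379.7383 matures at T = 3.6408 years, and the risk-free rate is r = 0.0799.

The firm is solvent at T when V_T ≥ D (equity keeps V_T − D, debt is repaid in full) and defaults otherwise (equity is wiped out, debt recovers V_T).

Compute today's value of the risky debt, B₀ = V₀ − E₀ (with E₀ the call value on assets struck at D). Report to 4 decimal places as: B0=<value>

B0=267.7601

With assets at 562.4286 and a single debt payment of 379.7383 at 3.6408 years:
d₁ = [ln(V₀/D) + (r + σ²/2)T] / (σ√T)
   = [ln(562.4286/379.7383) + (0.0799 + 0.5·0.3233²)·3.6408] / (0.3233·√3.6408)
   = [0.392782 + 0.481173] / 0.616885 = 1.416723
d₂ = d₁ − σ√T = 1.416723 − 0.616885 = 0.799839
N(d₁) = 0.921718,  N(d₂) = 0.788098,  e^(−rT) = 0.747590
E₀ = V₀·N(d₁) − D·e^(−rT)·N(d₂)
   = 562.4286·0.921718 − 379.7383·0.747590·0.788098 = 294.668517
B₀ = V₀ − E₀ = 562.4286 − 294.668517 = 267.760083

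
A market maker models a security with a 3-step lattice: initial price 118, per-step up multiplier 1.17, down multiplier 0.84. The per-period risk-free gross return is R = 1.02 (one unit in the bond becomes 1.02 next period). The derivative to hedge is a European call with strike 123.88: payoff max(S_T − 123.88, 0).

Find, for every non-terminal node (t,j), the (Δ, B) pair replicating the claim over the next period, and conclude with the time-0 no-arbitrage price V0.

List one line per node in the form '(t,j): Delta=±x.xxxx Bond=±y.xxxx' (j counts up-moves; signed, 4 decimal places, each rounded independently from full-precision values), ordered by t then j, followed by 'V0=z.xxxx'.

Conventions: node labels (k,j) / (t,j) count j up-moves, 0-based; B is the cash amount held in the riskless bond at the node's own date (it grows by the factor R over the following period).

Under the risk-neutral measure, an up-move has probability p* = (R−d)/(u−d) = 0.5455 and values discount at R = 1.02.
At maturity the claim pays: V(3,0)=0.0000, V(3,1)=0.0000, V(3,2)=11.8054, V(3,3)=65.1103
  t=2,j=0: stock 83.2608 → up 97.4151 (V=0.0000), down 69.9391 (V=0.0000). Price 0.0000; hedge Δ=0.0000, bond B=0.0000.
  t=2,j=1: stock 115.9704 → up 135.6854 (V=11.8054), down 97.4151 (V=0.0000). Price 6.3130; hedge Δ=0.3085, bond B=-29.4608.
  t=2,j=2: stock 161.5302 → up 188.9903 (V=65.1103), down 135.6854 (V=11.8054). Price 40.0792; hedge Δ=1.0000, bond B=-121.4510.
  t=1,j=0: stock 99.1200 → up 115.9704 (V=6.3130), down 83.2608 (V=0.0000). Price 3.3760; hedge Δ=0.1930, bond B=-15.7544.
  t=1,j=1: stock 138.0600 → up 161.5302 (V=40.0792), down 115.9704 (V=6.3130). Price 24.2460; hedge Δ=0.7411, bond B=-78.0758.
  t=0,j=0: stock 118.0000 → up 138.0600 (V=24.2460), down 99.1200 (V=3.3760). Price 14.4702; hedge Δ=0.5360, bond B=-48.7724.
Sanity check at the root: Δ(0,0)·S0 + B(0,0) reproduces V0 = 14.4702.

(0,0): Delta=0.5360 Bond=-48.7724
(1,0): Delta=0.1930 Bond=-15.7544
(1,1): Delta=0.7411 Bond=-78.0758
(2,0): Delta=0.0000 Bond=0.0000
(2,1): Delta=0.3085 Bond=-29.4608
(2,2): Delta=1.0000 Bond=-121.4510
V0=14.4702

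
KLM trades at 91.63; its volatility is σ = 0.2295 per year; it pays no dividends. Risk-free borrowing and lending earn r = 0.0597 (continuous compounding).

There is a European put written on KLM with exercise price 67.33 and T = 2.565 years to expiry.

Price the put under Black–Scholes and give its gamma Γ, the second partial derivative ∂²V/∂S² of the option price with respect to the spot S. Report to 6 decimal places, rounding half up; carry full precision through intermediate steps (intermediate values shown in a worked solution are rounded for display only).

σ√T = 0.2295·√2.565 = 0.367558
d₁ = (ln(S/K) + (r+σ²/2)T) / (σ√T) = (ln(91.63/67.33) + (0.0597+0.2295²/2)·2.565) / 0.367558 = (0.308153 + 0.220680) / 0.367558 = 1.438772
d₂ = d₁ − σ√T = 1.438772 − 0.367558 = 1.071214
e^{−rT} = 0.858018
N(−d₁) = 0.075108,  N(−d₂) = 0.142037
Put price V = K·e^{−rT}·N(−d₂) − S·N(−d₁) = 8.205502 − 6.882101 = 1.323402
φ(d₁) = (1/√(2π))·e^{−d₁²/2} = 0.141710
Γ = φ(d₁) / (S·σ·√T) = 0.004208

price = 1.323402
Γ = 0.004208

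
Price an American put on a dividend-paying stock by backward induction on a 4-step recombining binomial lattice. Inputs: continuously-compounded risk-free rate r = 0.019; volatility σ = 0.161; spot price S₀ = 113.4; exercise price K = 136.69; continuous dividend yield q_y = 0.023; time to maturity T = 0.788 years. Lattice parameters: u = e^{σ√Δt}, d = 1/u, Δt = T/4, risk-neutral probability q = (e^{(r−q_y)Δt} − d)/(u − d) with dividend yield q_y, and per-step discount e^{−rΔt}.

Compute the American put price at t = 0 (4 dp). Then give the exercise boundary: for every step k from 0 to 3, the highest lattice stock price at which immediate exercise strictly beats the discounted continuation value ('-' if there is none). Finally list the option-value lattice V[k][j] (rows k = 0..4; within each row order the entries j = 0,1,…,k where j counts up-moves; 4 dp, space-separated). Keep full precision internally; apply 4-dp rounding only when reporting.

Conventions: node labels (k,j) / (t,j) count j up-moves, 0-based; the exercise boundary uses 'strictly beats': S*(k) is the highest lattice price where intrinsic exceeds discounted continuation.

Δt=0.19700  u=1.07407  d=0.93103  q=0.47664  discount=0.99626
step 4 (expiry): payoffs max(K−S,0) = 51.4830 38.3921 23.2900 5.8677 0.0000
step 3: (k=3,j=0): S=91.5187, K−S=45.1713, hold=45.0744 ⇒ V=45.1713 exercise | (k=3,j=1): S=105.5793, K−S=31.1107, hold=31.0774 ⇒ V=31.1107 exercise | (k=3,j=2): S=121.8000, K−S=14.8900, hold=14.9299 ⇒ V=14.9299 continue | (k=3,j=3): S=140.5129, K−S=0.0000, hold=3.0595 ⇒ V=3.0595 continue  boundary S*=105.5793
step 2: (k=2,j=0): S=98.2979, K−S=38.3921, hold=38.3258 ⇒ V=38.3921 exercise | (k=2,j=1): S=113.4000, K−S=23.2900, hold=23.3110 ⇒ V=23.3110 continue | (k=2,j=2): S=130.8223, K−S=5.8677, hold=9.2374 ⇒ V=9.2374 continue  boundary S*=98.2979
step 1: (k=1,j=0): S=105.5793, K−S=31.1107, hold=31.0873 ⇒ V=31.1107 exercise | (k=1,j=1): S=121.8000, K−S=14.8900, hold=16.5410 ⇒ V=16.5410 continue  boundary S*=105.5793
step 0: (k=0,j=0): S=113.4000, K−S=23.2900, hold=24.0760 ⇒ V=24.0760 continue  boundary S*=-

price = 24.0760
boundary = - 105.5793 98.2979 105.5793
tree:
24.0760
31.1107 16.5410
38.3921 23.3110 9.2374
45.1713 31.1107 14.9299 3.0595
51.4830 38.3921 23.2900 5.8677 0.0000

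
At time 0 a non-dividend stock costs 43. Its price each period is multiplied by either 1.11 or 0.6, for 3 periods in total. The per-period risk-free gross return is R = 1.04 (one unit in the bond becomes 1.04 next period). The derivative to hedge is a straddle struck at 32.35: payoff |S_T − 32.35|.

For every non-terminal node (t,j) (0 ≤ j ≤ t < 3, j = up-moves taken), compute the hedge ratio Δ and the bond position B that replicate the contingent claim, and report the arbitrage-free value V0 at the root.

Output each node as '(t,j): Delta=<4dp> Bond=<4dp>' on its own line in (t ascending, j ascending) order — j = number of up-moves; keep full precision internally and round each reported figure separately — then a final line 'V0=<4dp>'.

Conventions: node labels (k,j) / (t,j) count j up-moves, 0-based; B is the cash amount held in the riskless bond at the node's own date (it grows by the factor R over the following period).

Under the risk-neutral measure, an up-move has probability p* = (R−d)/(u−d) = 0.8627 and values discount at R = 1.04.
Expiry values: V(3,0)=23.0620, V(3,1)=15.1672, V(3,2)=0.5618, V(3,3)=26.4581
Node (2,0) S=15.4800: V=(p*·15.1672+(1−p*)·23.0620)/1.04=15.6258; Δ=(15.1672−23.0620)/(17.1828−9.2880)=-1.0000; B=V−Δ·S=31.1058
Node (2,1) S=28.6380: V=(p*·0.5618+(1−p*)·15.1672)/1.04=2.4678; Δ=(0.5618−15.1672)/(31.7882−17.1828)=-1.0000; B=V−Δ·S=31.1058
Node (2,2) S=52.9803: V=(p*·26.4581+(1−p*)·0.5618)/1.04=22.0228; Δ=(26.4581−0.5618)/(58.8081−31.7882)=0.9584; B=V−Δ·S=-28.7543
Node (1,0) S=25.8000: V=(p*·2.4678+(1−p*)·15.6258)/1.04=4.1094; Δ=(2.4678−15.6258)/(28.6380−15.4800)=-1.0000; B=V−Δ·S=29.9094
Node (1,1) S=47.7300: V=(p*·22.0228+(1−p*)·2.4678)/1.04=18.5950; Δ=(22.0228−2.4678)/(52.9803−28.6380)=0.8033; B=V−Δ·S=-19.7482
Node (0,0) S=43.0000: V=(p*·18.5950+(1−p*)·4.1094)/1.04=15.9681; Δ=(18.5950−4.1094)/(47.7300−25.8000)=0.6605; B=V−Δ·S=-12.4351
Check: Δ(0,0)·S0 + B(0,0) = 15.9681 = V0.

(0,0): Delta=0.6605 Bond=-12.4351
(1,0): Delta=-1.0000 Bond=29.9094
(1,1): Delta=0.8033 Bond=-19.7482
(2,0): Delta=-1.0000 Bond=31.1058
(2,1): Delta=-1.0000 Bond=31.1058
(2,2): Delta=0.9584 Bond=-28.7543
V0=15.9681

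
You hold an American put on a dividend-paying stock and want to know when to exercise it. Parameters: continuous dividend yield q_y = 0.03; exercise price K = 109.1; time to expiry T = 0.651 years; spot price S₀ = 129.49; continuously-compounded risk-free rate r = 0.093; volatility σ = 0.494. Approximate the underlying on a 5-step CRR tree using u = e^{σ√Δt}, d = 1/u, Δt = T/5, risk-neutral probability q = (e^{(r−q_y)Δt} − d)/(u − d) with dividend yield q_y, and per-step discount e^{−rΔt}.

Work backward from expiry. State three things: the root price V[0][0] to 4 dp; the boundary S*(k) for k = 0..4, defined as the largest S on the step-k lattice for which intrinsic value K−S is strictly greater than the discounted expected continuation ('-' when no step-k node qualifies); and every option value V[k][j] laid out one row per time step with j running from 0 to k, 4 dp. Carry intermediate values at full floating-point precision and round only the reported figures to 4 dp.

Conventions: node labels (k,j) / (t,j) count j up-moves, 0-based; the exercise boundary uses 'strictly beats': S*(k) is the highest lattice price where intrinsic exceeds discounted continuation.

price = 8.2600
boundary = - - - 75.8570 90.6586
tree:
8.2600
13.5852 2.6674
21.7047 5.0833 0.1028
33.2430 9.6838 0.1995 0.0000
45.6280 18.4414 0.3872 0.0000 0.0000
55.9909 33.2430 0.7515 0.0000 0.0000 0.0000

Δt=0.13020, u=1.19513, d=0.83673, q=0.47854, disc=e^(-rΔt)=0.98796
k=5 terminal: V=max(K-S,0) → 55.9909 33.2430 0.7515 0.0000 0.0000 0.0000
k=4: j=0 S=63.4720 intr=45.6280 cont=44.5624 V=45.6280[EX]; j=1 S=90.6586 intr=18.4414 cont=17.4817 V=18.4414[EX]; j=2 S=129.4900 intr=0.0000 cont=0.3872 V=0.3872[hold]; j=3 S=184.9538 intr=0.0000 cont=0.0000 V=0.0000[hold]; j=4 S=264.1741 intr=0.0000 cont=0.0000 V=0.0000[hold]  S*(4)=90.6586
k=3: j=0 S=75.8570 intr=33.2430 cont=32.2256 V=33.2430[EX]; j=1 S=108.3485 intr=0.7515 cont=9.6838 V=9.6838[hold]; j=2 S=154.7568 intr=0.0000 cont=0.1995 V=0.1995[hold]; j=3 S=221.0430 intr=0.0000 cont=0.0000 V=0.0000[hold]  S*(3)=75.8570
k=2: j=0 S=90.6586 intr=18.4414 cont=21.7047 V=21.7047[hold]; j=1 S=129.4900 intr=0.0000 cont=5.0833 V=5.0833[hold]; j=2 S=184.9538 intr=0.0000 cont=0.1028 V=0.1028[hold]  S*(2)=-
k=1: j=0 S=108.3485 intr=0.7515 cont=13.5852 V=13.5852[hold]; j=1 S=154.7568 intr=0.0000 cont=2.6674 V=2.6674[hold]  S*(1)=-
k=0: j=0 S=129.4900 intr=0.0000 cont=8.2600 V=8.2600[hold]  S*(0)=-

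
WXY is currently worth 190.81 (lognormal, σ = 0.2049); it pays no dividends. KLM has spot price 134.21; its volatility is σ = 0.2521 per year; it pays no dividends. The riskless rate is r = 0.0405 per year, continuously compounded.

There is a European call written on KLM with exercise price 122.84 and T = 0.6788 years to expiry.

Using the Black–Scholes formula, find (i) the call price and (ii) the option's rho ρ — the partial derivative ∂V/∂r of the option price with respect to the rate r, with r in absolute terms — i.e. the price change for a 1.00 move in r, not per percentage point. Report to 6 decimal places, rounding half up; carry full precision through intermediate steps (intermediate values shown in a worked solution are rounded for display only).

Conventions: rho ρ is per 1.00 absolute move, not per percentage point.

σ√T = 0.2521·√0.6788 = 0.207703
d₁ = (ln(S/K) + (r+σ²/2)T) / (σ√T) = (ln(134.21/122.84) + (0.0405+0.2521²/2)·0.6788) / 0.207703 = (0.088523 + 0.049062) / 0.207703 = 0.662410
d₂ = d₁ − σ√T = 0.662410 − 0.207703 = 0.454706
e^{−rT} = 0.972883
N(d₁) = 0.746146,  N(d₂) = 0.675340
Call price V = S·N(d₁) − K·e^{−rT}·N(d₂) = 100.140211 − 80.709143 = 19.431068
ρ = K·T·e^{−rT}·N(d₂) = 54.785367

price = 19.431068
ρ = 54.785367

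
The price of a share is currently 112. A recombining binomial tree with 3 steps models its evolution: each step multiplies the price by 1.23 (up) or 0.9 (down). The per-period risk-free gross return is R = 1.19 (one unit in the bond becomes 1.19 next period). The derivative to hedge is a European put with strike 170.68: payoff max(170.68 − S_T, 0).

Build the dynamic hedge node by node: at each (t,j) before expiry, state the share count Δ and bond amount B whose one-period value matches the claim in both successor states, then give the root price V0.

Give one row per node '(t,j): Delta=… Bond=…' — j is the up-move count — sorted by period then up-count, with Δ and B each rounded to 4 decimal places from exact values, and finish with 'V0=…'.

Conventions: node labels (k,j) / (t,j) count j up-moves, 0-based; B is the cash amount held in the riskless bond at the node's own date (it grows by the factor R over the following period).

(0,0): Delta=-0.4432 Bond=54.1187
(1,0): Delta=-1.0000 Bond=120.5282
(1,1): Delta=-0.3870 Bond=56.6596
(2,0): Delta=-1.0000 Bond=143.4286
(2,1): Delta=-1.0000 Bond=143.4286
(2,2): Delta=-0.3251 Bond=56.9417
V0=4.4820

Risk-neutral probability p* = (R−d)/(u−d) = (1.19−0.9)/(1.23−0.9) = 0.8788.
Terminal payoffs: V(3,0)=89.0320, V(3,1)=59.0944, V(3,2)=18.1797, V(3,3)=0.0000
(2,0): S=90.7200. Δ = (V_up−V_dn)/(S_up−S_dn) = (59.0944−89.0320)/(111.5856−81.6480) = -1.0000. V = [p*·59.0944 + (1−p*)·89.0320]/1.19 = 52.7086. B = V − Δ·S = 143.4286.
(2,1): S=123.9840. Δ = (V_up−V_dn)/(S_up−S_dn) = (18.1797−59.0944)/(152.5003−111.5856) = -1.0000. V = [p*·18.1797 + (1−p*)·59.0944]/1.19 = 19.4446. B = V − Δ·S = 143.4286.
(2,2): S=169.4448. Δ = (V_up−V_dn)/(S_up−S_dn) = (0.0000−18.1797)/(208.4171−152.5003) = -0.3251. V = [p*·0.0000 + (1−p*)·18.1797]/1.19 = 1.8518. B = V − Δ·S = 56.9417.
(1,0): S=100.8000. Δ = (V_up−V_dn)/(S_up−S_dn) = (19.4446−52.7086)/(123.9840−90.7200) = -1.0000. V = [p*·19.4446 + (1−p*)·52.7086]/1.19 = 19.7282. B = V − Δ·S = 120.5282.
(1,1): S=137.7600. Δ = (V_up−V_dn)/(S_up−S_dn) = (1.8518−19.4446)/(169.4448−123.9840) = -0.3870. V = [p*·1.8518 + (1−p*)·19.4446]/1.19 = 3.3481. B = V − Δ·S = 56.6596.
(0,0): S=112.0000. Δ = (V_up−V_dn)/(S_up−S_dn) = (3.3481−19.7282)/(137.7600−100.8000) = -0.4432. V = [p*·3.3481 + (1−p*)·19.7282]/1.19 = 4.4820. B = V − Δ·S = 54.1187.
Verification: the root portfolio costs Δ(0,0)·S0 + B(0,0) = 4.4820, matching V0.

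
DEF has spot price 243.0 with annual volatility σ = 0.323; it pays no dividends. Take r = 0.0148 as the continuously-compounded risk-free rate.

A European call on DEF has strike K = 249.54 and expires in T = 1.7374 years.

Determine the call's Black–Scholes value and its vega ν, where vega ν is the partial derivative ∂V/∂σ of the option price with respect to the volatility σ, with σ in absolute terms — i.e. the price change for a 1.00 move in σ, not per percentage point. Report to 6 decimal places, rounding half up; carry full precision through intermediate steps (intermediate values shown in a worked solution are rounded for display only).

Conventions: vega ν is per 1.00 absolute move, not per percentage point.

price = 40.878407
ν = 124.970823

σ√T = 0.323·√1.7374 = 0.425748
d₁ = (ln(S/K) + (r+σ²/2)T) / (σ√T) = (ln(243.0/249.54) + (0.0148+0.323²/2)·1.7374) / 0.425748 = (-0.026558 + 0.116344) / 0.425748 = 0.210891
d₂ = d₁ − σ√T = 0.210891 − 0.425748 = -0.214857
e^{−rT} = 0.974614
N(d₁) = 0.583514,  N(d₂) = 0.414939
Call price V = S·N(d₁) − K·e^{−rT}·N(d₂) = 141.793853 − 100.915447 = 40.878407
φ(d₁) = (1/√(2π))·e^{−d₁²/2} = 0.390169
ν = S·φ(d₁)·√T = 124.970823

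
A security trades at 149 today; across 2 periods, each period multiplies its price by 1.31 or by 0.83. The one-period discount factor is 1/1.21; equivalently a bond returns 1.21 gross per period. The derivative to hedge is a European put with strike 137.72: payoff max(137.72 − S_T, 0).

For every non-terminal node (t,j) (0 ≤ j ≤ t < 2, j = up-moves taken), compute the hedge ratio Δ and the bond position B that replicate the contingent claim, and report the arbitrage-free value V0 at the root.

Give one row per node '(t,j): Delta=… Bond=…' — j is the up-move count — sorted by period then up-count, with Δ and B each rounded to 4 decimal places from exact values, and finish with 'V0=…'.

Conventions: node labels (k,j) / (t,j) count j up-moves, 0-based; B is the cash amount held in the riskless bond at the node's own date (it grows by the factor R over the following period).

(0,0): Delta=-0.0844 Bond=13.6208
(1,0): Delta=-0.5909 Bond=79.1095
(1,1): Delta=0.0000 Bond=0.0000
V0=1.0398

The replicating-portfolio and risk-neutral prices coincide; use p* = (1.21−0.83)/(1.31−0.83) = 0.7917 for the latter.
Expiry values: V(2,0)=35.0739, V(2,1)=0.0000, V(2,2)=0.0000
Node (1,0) S=123.6700: V=(p*·0.0000+(1−p*)·35.0739)/1.21=6.0389; Δ=(0.0000−35.0739)/(162.0077−102.6461)=-0.5909; B=V−Δ·S=79.1095
Node (1,1) S=195.1900: V=(p*·0.0000+(1−p*)·0.0000)/1.21=0.0000; Δ=(0.0000−0.0000)/(255.6989−162.0077)=0.0000; B=V−Δ·S=0.0000
Node (0,0) S=149.0000: V=(p*·0.0000+(1−p*)·6.0389)/1.21=1.0398; Δ=(0.0000−6.0389)/(195.1900−123.6700)=-0.0844; B=V−Δ·S=13.6208
Check: Δ(0,0)·S0 + B(0,0) = 1.0398 = V0.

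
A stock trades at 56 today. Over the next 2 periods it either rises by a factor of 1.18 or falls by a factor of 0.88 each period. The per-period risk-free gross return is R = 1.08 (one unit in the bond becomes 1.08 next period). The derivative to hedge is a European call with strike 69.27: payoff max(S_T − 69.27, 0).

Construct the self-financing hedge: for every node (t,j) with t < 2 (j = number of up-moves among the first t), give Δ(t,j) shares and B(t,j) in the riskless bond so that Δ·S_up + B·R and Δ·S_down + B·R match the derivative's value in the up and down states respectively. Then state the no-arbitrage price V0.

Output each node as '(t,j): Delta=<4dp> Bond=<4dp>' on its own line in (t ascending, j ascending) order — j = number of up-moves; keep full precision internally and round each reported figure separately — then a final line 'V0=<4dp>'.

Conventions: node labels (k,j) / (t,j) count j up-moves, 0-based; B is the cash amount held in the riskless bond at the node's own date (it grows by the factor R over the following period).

Since d<R<u, set p* = (R−d)/(u−d) = 0.6667; price each node as the discounted p*-expectation of its children.
Payoffs at expiry: V(2,0)=0.0000, V(2,1)=0.0000, V(2,2)=8.7044
  t=1,j=0: stock 49.2800 → up 58.1504 (V=0.0000), down 43.3664 (V=0.0000). Price 0.0000; hedge Δ=0.0000, bond B=0.0000.
  t=1,j=1: stock 66.0800 → up 77.9744 (V=8.7044), down 58.1504 (V=0.0000). Price 5.3731; hedge Δ=0.4391, bond B=-23.6416.
  t=0,j=0: stock 56.0000 → up 66.0800 (V=5.3731), down 49.2800 (V=0.0000). Price 3.3167; hedge Δ=0.3198, bond B=-14.5936.
Sanity check at the root: Δ(0,0)·S0 + B(0,0) reproduces V0 = 3.3167.

(0,0): Delta=0.3198 Bond=-14.5936
(1,0): Delta=0.0000 Bond=0.0000
(1,1): Delta=0.4391 Bond=-23.6416
V0=3.3167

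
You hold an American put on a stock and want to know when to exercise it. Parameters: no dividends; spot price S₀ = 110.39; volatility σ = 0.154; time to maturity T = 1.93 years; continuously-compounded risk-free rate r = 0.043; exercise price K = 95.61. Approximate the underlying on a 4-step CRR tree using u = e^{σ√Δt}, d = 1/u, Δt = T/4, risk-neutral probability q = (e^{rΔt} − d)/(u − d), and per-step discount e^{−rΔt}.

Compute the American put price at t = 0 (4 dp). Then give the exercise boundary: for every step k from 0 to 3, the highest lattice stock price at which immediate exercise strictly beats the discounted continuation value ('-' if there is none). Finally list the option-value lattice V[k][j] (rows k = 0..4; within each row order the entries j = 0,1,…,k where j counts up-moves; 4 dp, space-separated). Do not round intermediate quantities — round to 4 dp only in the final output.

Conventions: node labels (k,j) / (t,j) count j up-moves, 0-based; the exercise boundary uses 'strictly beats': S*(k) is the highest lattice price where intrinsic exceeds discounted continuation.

price = 1.9575
boundary = - - - 80.0862
tree:
1.9575
4.0196 0.4806
8.0448 1.1440 0.0000
15.5238 2.7230 0.0000 0.0000
23.6484 6.4818 0.0000 0.0000 0.0000

params: Δt=0.48250 u=1.11290 d=0.89855 q=0.57109 e^(-rΔt)=0.97947
t_4 payoffs: 23.6484 6.4818 0.0000 0.0000 0.0000
t_3: node(3,0) S=80.0862 payoff=15.5238 vs cont=13.5605 → 15.5238 [stop]  node(3,1) S=99.1910 payoff=0.0000 vs cont=2.7230 → 2.7230 [wait]  node(3,2) S=122.8534 payoff=0.0000 vs cont=0.0000 → 0.0000 [wait]  node(3,3) S=152.1604 payoff=0.0000 vs cont=0.0000 → 0.0000 [wait]  ⇒ S*(3)=80.0862
t_2: node(2,0) S=89.1282 payoff=6.4818 vs cont=8.0448 → 8.0448 [wait]  node(2,1) S=110.3900 payoff=0.0000 vs cont=1.1440 → 1.1440 [wait]  node(2,2) S=136.7238 payoff=0.0000 vs cont=0.0000 → 0.0000 [wait]  ⇒ S*(2)=-
t_1: node(1,0) S=99.1910 payoff=0.0000 vs cont=4.0196 → 4.0196 [wait]  node(1,1) S=122.8534 payoff=0.0000 vs cont=0.4806 → 0.4806 [wait]  ⇒ S*(1)=-
t_0: node(0,0) S=110.3900 payoff=0.0000 vs cont=1.9575 → 1.9575 [wait]  ⇒ S*(0)=-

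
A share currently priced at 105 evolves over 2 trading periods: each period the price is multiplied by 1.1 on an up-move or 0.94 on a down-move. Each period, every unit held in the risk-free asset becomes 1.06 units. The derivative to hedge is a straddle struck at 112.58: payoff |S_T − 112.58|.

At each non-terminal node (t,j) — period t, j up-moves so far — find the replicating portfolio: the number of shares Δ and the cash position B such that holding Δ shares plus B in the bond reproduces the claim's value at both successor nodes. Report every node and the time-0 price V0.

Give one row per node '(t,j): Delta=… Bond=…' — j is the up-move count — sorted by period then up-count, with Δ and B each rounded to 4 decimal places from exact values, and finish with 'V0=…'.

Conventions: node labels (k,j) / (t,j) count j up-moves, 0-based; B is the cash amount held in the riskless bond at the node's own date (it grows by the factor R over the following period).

(0,0): Delta=0.2188 Bond=-13.2938
(1,0): Delta=-1.0000 Bond=106.2075
(1,1): Delta=0.5660 Bond=-54.1910
V0=9.6838

No-arbitrage ⇒ martingale measure with p* = (R−d)/(u−d) = 0.7500.
Terminal payoffs: V(2,0)=19.8020, V(2,1)=4.0100, V(2,2)=14.4700
Node (1,0) S=98.7000: V=(p*·4.0100+(1−p*)·19.8020)/1.06=7.5075; Δ=(4.0100−19.8020)/(108.5700−92.7780)=-1.0000; B=V−Δ·S=106.2075
Node (1,1) S=115.5000: V=(p*·14.4700+(1−p*)·4.0100)/1.06=11.1840; Δ=(14.4700−4.0100)/(127.0500−108.5700)=0.5660; B=V−Δ·S=-54.1910
Node (0,0) S=105.0000: V=(p*·11.1840+(1−p*)·7.5075)/1.06=9.6838; Δ=(11.1840−7.5075)/(115.5000−98.7000)=0.2188; B=V−Δ·S=-13.2938
Sanity check at the root: Δ(0,0)·S0 + B(0,0) reproduces V0 = 9.6838.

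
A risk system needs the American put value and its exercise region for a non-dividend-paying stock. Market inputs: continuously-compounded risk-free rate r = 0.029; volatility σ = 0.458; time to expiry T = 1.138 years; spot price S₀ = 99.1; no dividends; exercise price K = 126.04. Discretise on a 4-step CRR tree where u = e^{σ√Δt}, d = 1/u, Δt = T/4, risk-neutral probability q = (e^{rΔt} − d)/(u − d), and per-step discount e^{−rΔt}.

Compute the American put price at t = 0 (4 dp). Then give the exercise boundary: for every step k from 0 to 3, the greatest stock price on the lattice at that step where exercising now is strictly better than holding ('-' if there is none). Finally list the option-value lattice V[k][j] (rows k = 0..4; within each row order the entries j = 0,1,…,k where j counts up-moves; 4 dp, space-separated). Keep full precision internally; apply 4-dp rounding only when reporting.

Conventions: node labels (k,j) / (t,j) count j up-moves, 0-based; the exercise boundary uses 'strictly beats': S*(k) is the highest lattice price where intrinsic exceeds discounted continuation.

params: Δt=0.28450 u=1.27672 d=0.78326 q=0.45602 e^(-rΔt)=0.99178
t_4 payoffs: 88.7410 65.2425 26.9400 0.0000 0.0000
t_3: node(3,0) S=47.6202 payoff=78.4198 vs cont=77.3841 → 78.4198 [stop]  node(3,1) S=77.6211 payoff=48.4189 vs cont=47.3833 → 48.4189 [stop]  node(3,2) S=126.5225 payoff=0.0000 vs cont=14.5345 → 14.5345 [wait]  node(3,3) S=206.2318 payoff=0.0000 vs cont=0.0000 → 0.0000 [wait]  ⇒ S*(3)=77.6211
t_2: node(2,0) S=60.7975 payoff=65.2425 vs cont=64.2069 → 65.2425 [stop]  node(2,1) S=99.1000 payoff=26.9400 vs cont=32.6961 → 32.6961 [wait]  node(2,2) S=161.5332 payoff=0.0000 vs cont=7.8415 → 7.8415 [wait]  ⇒ S*(2)=60.7975
t_1: node(1,0) S=77.6211 payoff=48.4189 vs cont=49.9866 → 49.9866 [wait]  node(1,1) S=126.5225 payoff=0.0000 vs cont=21.1864 → 21.1864 [wait]  ⇒ S*(1)=-
t_0: node(0,0) S=99.1000 payoff=26.9400 vs cont=36.5504 → 36.5504 [wait]  ⇒ S*(0)=-

price = 36.5504
boundary = - - 60.7975 77.6211
tree:
36.5504
49.9866 21.1864
65.2425 32.6961 7.8415
78.4198 48.4189 14.5345 0.0000
88.7410 65.2425 26.9400 0.0000 0.0000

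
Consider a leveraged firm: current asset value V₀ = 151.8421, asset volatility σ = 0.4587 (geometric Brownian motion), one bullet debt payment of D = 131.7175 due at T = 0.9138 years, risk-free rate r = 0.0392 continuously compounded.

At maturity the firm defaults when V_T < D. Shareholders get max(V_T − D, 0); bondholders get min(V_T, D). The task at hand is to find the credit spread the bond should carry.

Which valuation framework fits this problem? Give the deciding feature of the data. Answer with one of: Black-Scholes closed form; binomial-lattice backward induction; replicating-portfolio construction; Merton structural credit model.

Key observation: the data describe a firm's assets (V₀ = 151.8421, GBM) and a single zero-coupon debt of face 131.7175, so credit quantities follow from equity-as-call in the structural model.

framework: Merton structural credit model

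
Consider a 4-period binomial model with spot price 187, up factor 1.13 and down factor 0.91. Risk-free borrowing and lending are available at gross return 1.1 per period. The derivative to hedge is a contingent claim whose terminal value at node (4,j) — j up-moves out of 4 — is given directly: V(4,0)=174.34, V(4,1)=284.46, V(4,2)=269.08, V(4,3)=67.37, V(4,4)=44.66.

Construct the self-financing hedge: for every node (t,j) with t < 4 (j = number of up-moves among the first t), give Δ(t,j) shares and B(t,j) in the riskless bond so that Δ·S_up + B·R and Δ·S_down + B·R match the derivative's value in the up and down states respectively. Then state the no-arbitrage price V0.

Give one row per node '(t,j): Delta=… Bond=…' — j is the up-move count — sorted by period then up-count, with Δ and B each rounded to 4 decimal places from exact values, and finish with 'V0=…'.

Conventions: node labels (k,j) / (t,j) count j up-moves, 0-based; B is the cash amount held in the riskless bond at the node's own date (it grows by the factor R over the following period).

(0,0): Delta=-1.3996 Bond=311.8979
(1,0): Delta=-3.3560 Bond=676.0082
(1,1): Delta=-1.1508 Bond=290.5213
(2,0): Delta=0.0463 Bond=216.7543
(2,1): Delta=-3.7886 Bond=826.7965
(2,2): Delta=-0.8154 Bond=239.4856
(3,0): Delta=3.5520 Bond=-255.5967
(3,1): Delta=-0.3995 Bond=316.4339
(3,2): Delta=-4.2195 Bond=1003.1145
(3,3): Delta=-0.3826 Bond=146.6426
V0=50.1743

The replicating-portfolio and risk-neutral prices coincide; use p* = (1.1−0.91)/(1.13−0.91) = 0.8636 for the latter.
Terminal payoffs: V(4,0)=174.3400, V(4,1)=284.4600, V(4,2)=269.0800, V(4,3)=67.3700, V(4,4)=44.6600
(3,0): S=140.9178. Δ = (V_up−V_dn)/(S_up−S_dn) = (284.4600−174.3400)/(159.2371−128.2352) = 3.5520. V = [p*·284.4600 + (1−p*)·174.3400]/1.1 = 244.9488. B = V − Δ·S = -255.5967.
(3,1): S=174.9858. Δ = (V_up−V_dn)/(S_up−S_dn) = (269.0800−284.4600)/(197.7340−159.2371) = -0.3995. V = [p*·269.0800 + (1−p*)·284.4600]/1.1 = 246.5248. B = V − Δ·S = 316.4339.
(3,2): S=217.2901. Δ = (V_up−V_dn)/(S_up−S_dn) = (67.3700−269.0800)/(245.5378−197.7340) = -4.2195. V = [p*·67.3700 + (1−p*)·269.0800]/1.1 = 86.2508. B = V − Δ·S = 1003.1145.
(3,3): S=269.8217. Δ = (V_up−V_dn)/(S_up−S_dn) = (44.6600−67.3700)/(304.8986−245.5378) = -0.3826. V = [p*·44.6600 + (1−p*)·67.3700]/1.1 = 43.4153. B = V − Δ·S = 146.6426.
(2,0): S=154.8547. Δ = (V_up−V_dn)/(S_up−S_dn) = (246.5248−244.9488)/(174.9858−140.9178) = 0.0463. V = [p*·246.5248 + (1−p*)·244.9488]/1.1 = 223.9181. B = V − Δ·S = 216.7543.
(2,1): S=192.2921. Δ = (V_up−V_dn)/(S_up−S_dn) = (86.2508−246.5248)/(217.2901−174.9858) = -3.7886. V = [p*·86.2508 + (1−p*)·246.5248]/1.1 = 98.2785. B = V − Δ·S = 826.7965.
(2,2): S=238.7803. Δ = (V_up−V_dn)/(S_up−S_dn) = (43.4153−86.2508)/(269.8217−217.2901) = -0.8154. V = [p*·43.4153 + (1−p*)·86.2508]/1.1 = 44.7786. B = V − Δ·S = 239.4856.
(1,0): S=170.1700. Δ = (V_up−V_dn)/(S_up−S_dn) = (98.2785−223.9181)/(192.2921−154.8547) = -3.3560. V = [p*·98.2785 + (1−p*)·223.9181]/1.1 = 104.9193. B = V − Δ·S = 676.0082.
(1,1): S=211.3100. Δ = (V_up−V_dn)/(S_up−S_dn) = (44.7786−98.2785)/(238.7803−192.2921) = -1.1508. V = [p*·44.7786 + (1−p*)·98.2785]/1.1 = 47.3401. B = V − Δ·S = 290.5213.
(0,0): S=187.0000. Δ = (V_up−V_dn)/(S_up−S_dn) = (47.3401−104.9193)/(211.3100−170.1700) = -1.3996. V = [p*·47.3401 + (1−p*)·104.9193]/1.1 = 50.1743. B = V − Δ·S = 311.8979.
Check: Δ(0,0)·S0 + B(0,0) = 50.1743 = V0.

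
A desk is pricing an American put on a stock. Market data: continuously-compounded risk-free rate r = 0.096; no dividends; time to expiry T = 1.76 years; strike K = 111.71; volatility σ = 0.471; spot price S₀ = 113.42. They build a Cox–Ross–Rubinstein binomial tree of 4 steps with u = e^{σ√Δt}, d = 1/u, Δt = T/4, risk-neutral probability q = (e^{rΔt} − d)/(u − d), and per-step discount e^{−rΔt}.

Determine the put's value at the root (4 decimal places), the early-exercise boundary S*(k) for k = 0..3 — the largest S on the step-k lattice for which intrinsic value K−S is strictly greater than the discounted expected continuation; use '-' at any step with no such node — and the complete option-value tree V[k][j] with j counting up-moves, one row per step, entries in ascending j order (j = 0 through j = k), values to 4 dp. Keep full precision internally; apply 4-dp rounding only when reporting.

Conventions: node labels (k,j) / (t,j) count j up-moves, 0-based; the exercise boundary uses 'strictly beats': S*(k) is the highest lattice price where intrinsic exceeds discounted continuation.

Δt=0.44000, u=1.36674, d=0.73167, q=0.49046, disc=e^(-rΔt)=0.95864
k=4 terminal: V=max(K-S,0) → 79.2050 50.9917 0.0000 0.0000 0.0000
k=3: j=0 S=44.4258 intr=67.2842 cont=62.6639 V=67.2842[EX]; j=1 S=82.9860 intr=28.7240 cont=24.9077 V=28.7240[EX]; j=2 S=155.0153 intr=0.0000 cont=0.0000 V=0.0000[hold]; j=3 S=289.5639 intr=0.0000 cont=0.0000 V=0.0000[hold]  S*(3)=82.9860
k=2: j=0 S=60.7183 intr=50.9917 cont=46.3713 V=50.9917[EX]; j=1 S=113.4200 intr=0.0000 cont=14.0307 V=14.0307[hold]; j=2 S=211.8651 intr=0.0000 cont=0.0000 V=0.0000[hold]  S*(2)=60.7183
k=1: j=0 S=82.9860 intr=28.7240 cont=31.5045 V=31.5045[hold]; j=1 S=155.0153 intr=0.0000 cont=6.8535 V=6.8535[hold]  S*(1)=-
k=0: j=0 S=113.4200 intr=0.0000 cont=18.6112 V=18.6112[hold]  S*(0)=-

price = 18.6112
boundary = - - 60.7183 82.9860
tree:
18.6112
31.5045 6.8535
50.9917 14.0307 0.0000
67.2842 28.7240 0.0000 0.0000
79.2050 50.9917 0.0000 0.0000 0.0000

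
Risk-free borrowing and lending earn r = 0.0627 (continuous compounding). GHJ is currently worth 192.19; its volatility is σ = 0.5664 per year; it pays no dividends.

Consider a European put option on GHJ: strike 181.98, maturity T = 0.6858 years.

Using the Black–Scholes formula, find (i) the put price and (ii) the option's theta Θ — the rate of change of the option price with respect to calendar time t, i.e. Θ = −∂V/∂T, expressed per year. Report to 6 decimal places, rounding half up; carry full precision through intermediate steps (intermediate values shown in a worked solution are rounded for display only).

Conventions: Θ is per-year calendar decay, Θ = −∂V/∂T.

σ√T = 0.5664·√0.6858 = 0.469053
d₁ = (ln(S/K) + (r+σ²/2)T) / (σ√T) = (ln(192.19/181.98) + (0.0627+0.5664²/2)·0.6858) / 0.469053 = (0.054588 + 0.153005) / 0.469053 = 0.442578
d₂ = d₁ − σ√T = 0.442578 − 0.469053 = -0.026475
e^{−rT} = 0.957912
N(−d₁) = 0.329035,  N(−d₂) = 0.510561
Put price V = K·e^{−rT}·N(−d₂) − S·N(−d₁) = 89.001329 − 63.237310 = 25.764020
φ(d₁) = (1/√(2π))·e^{−d₁²/2} = 0.361723
Θ = −S·φ(d₁)·σ/(2√T) + r·K·e^{−rT}·N(−d₂) = −23.773960 + 5.580383 = -18.193576

price = 25.764020
Θ = -18.193576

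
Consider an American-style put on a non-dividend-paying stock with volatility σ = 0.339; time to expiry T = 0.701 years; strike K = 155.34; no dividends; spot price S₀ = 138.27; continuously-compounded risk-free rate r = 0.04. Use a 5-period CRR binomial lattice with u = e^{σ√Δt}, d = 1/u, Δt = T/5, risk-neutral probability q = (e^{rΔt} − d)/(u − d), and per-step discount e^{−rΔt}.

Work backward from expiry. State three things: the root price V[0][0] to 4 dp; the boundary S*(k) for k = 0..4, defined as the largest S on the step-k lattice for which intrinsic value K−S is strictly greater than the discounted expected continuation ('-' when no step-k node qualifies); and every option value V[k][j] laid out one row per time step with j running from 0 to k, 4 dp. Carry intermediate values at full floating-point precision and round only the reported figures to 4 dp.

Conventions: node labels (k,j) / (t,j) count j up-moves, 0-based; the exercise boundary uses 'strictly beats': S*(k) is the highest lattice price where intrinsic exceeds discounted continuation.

params: Δt=0.14020 u=1.13534 d=0.88079 q=0.49040 e^(-rΔt)=0.99441
t_5 payoffs: 82.0412 60.8579 33.5528 0.0000 0.0000 0.0000
t_4: node(4,0) S=83.2191 payoff=72.1209 vs cont=71.2522 → 72.1209 [stop]  node(4,1) S=107.2693 payoff=48.0707 vs cont=47.2020 → 48.0707 [stop]  node(4,2) S=138.2700 payoff=17.0700 vs cont=17.0028 → 17.0700 [stop]  node(4,3) S=178.2298 payoff=0.0000 vs cont=0.0000 → 0.0000 [wait]  node(4,4) S=229.7380 payoff=0.0000 vs cont=0.0000 → 0.0000 [wait]  ⇒ S*(4)=138.2700
t_3: node(3,0) S=94.4821 payoff=60.8579 vs cont=59.9892 → 60.8579 [stop]  node(3,1) S=121.7872 payoff=33.5528 vs cont=32.6841 → 33.5528 [stop]  node(3,2) S=156.9836 payoff=0.0000 vs cont=8.6502 → 8.6502 [wait]  node(3,3) S=202.3516 payoff=0.0000 vs cont=0.0000 → 0.0000 [wait]  ⇒ S*(3)=121.7872
t_2: node(2,0) S=107.2693 payoff=48.0707 vs cont=47.2020 → 48.0707 [stop]  node(2,1) S=138.2700 payoff=17.0700 vs cont=21.2211 → 21.2211 [wait]  node(2,2) S=178.2298 payoff=0.0000 vs cont=4.3835 → 4.3835 [wait]  ⇒ S*(2)=107.2693
t_1: node(1,0) S=121.7872 payoff=33.5528 vs cont=34.7084 → 34.7084 [wait]  node(1,1) S=156.9836 payoff=0.0000 vs cont=12.8914 → 12.8914 [wait]  ⇒ S*(1)=-
t_0: node(0,0) S=138.2700 payoff=17.0700 vs cont=23.8750 → 23.8750 [wait]  ⇒ S*(0)=-

price = 23.8750
boundary = - - 107.2693 121.7872 138.2700
tree:
23.8750
34.7084 12.8914
48.0707 21.2211 4.3835
60.8579 33.5528 8.6502 0.0000
72.1209 48.0707 17.0700 0.0000 0.0000
82.0412 60.8579 33.5528 0.0000 0.0000 0.0000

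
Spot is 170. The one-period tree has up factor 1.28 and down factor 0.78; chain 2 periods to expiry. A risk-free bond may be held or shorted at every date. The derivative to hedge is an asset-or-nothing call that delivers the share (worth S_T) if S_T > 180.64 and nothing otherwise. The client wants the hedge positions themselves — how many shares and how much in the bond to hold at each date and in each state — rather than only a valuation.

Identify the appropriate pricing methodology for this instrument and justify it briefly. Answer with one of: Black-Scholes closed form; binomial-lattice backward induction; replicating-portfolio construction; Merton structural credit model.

Key observation: since the answer must list Δ and B at each node of the 1.28/0.78 lattice on 170, the replicating-portfolio method — solving the two-state system at every node — is the one that applies.

framework: replicating-portfolio construction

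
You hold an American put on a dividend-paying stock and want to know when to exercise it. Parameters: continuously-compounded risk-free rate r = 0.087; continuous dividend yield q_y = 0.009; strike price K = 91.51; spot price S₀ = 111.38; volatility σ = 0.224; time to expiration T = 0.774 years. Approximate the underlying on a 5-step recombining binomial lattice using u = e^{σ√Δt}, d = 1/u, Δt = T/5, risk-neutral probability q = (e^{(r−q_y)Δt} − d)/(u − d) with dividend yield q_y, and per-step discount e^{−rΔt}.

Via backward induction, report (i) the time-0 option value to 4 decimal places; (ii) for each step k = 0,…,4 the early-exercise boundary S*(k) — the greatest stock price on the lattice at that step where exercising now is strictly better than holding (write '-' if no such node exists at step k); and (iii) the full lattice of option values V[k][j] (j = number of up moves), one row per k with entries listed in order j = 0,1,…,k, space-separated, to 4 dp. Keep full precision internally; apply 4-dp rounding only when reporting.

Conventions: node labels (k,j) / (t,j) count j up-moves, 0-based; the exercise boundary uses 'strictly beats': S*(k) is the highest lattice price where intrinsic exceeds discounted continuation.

price = 1.0465
boundary = - - - - 78.2900
tree:
1.0465
2.0508 0.2401
3.9388 0.5370 0.0000
7.3601 1.2009 0.0000 0.0000
13.2200 2.6859 0.0000 0.0000 0.0000
19.8245 6.0070 0.0000 0.0000 0.0000 0.0000

params: Δt=0.15480 u=1.09213 d=0.91564 q=0.54681 e^(-rΔt)=0.98662
t_5 payoffs: 19.8245 6.0070 0.0000 0.0000 0.0000 0.0000
t_4: node(4,0) S=78.2900 payoff=13.2200 vs cont=12.1048 → 13.2200 [stop]  node(4,1) S=93.3806 payoff=0.0000 vs cont=2.6859 → 2.6859 [wait]  node(4,2) S=111.3800 payoff=0.0000 vs cont=0.0000 → 0.0000 [wait]  node(4,3) S=132.8488 payoff=0.0000 vs cont=0.0000 → 0.0000 [wait]  node(4,4) S=158.4558 payoff=0.0000 vs cont=0.0000 → 0.0000 [wait]  ⇒ S*(4)=78.2900
t_3: node(3,0) S=85.5030 payoff=6.0070 vs cont=7.3601 → 7.3601 [wait]  node(3,1) S=101.9840 payoff=0.0000 vs cont=1.2009 → 1.2009 [wait]  node(3,2) S=121.6417 payoff=0.0000 vs cont=0.0000 → 0.0000 [wait]  node(3,3) S=145.0885 payoff=0.0000 vs cont=0.0000 → 0.0000 [wait]  ⇒ S*(3)=-
t_2: node(2,0) S=93.3806 payoff=0.0000 vs cont=3.9388 → 3.9388 [wait]  node(2,1) S=111.3800 payoff=0.0000 vs cont=0.5370 → 0.5370 [wait]  node(2,2) S=132.8488 payoff=0.0000 vs cont=0.0000 → 0.0000 [wait]  ⇒ S*(2)=-
t_1: node(1,0) S=101.9840 payoff=0.0000 vs cont=2.0508 → 2.0508 [wait]  node(1,1) S=121.6417 payoff=0.0000 vs cont=0.2401 → 0.2401 [wait]  ⇒ S*(1)=-
t_0: node(0,0) S=111.3800 payoff=0.0000 vs cont=1.0465 → 1.0465 [wait]  ⇒ S*(0)=-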